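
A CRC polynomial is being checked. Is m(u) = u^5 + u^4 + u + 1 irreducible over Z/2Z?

No

Check for roots in Z/2Z: m(0) = 1; m(1) = 0 → root.
m(1) = 0, so (u − 1) divides m(u); m is reducible.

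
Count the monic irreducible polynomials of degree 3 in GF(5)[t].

40

Gauss's count: N_{5}(3) = (1/3) Σ_{d|3} μ(3/d)·5^d.
Divisors of 3: 1, 3; μ(3/d) for each: -1, 1.
Σ = − 5^1 + 5^3 = 120.
N = 120/3 = 40.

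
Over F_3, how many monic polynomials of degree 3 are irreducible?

Gauss's count: N_{3}(3) = (1/3) Σ_{d|3} μ(3/d)·3^d.
Divisors of 3: 1, 3; μ(3/d) for each: -1, 1.
Σ = − 3^1 + 3^3 = 24.
N = 24/3 = 8.

8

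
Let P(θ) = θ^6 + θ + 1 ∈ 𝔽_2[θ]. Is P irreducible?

Yes

Check for roots in 𝔽_2: P(0) = 1; P(1) = 1.
No roots, so no linear factors.
Monic irreducibles of degree 2 over GF(2): θ^2 + θ + 1.
None of them divide P (all give nonzero remainder).
Monic irreducibles of degree 3 over GF(2): θ^3 + θ + 1, θ^3 + θ^2 + 1.
None of them divide P (all give nonzero remainder).
No irreducible factor of degree ≤ 3 exists, so P is irreducible over GF(2).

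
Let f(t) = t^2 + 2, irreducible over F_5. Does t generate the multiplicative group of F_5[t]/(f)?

|GF(5^2)^×| = 5^2 − 1 = 24. Prime factorization: 24 = 2^3·3.
f is primitive ⇔ t has order 24 in GF(5)[t]/(f), i.e. t^(24/q) ≠ 1 for each prime q | 24.
t^(12) mod f = 4.
t^(8) mod f = 1
Since t^(8) = 1, the order of t divides 8 < 24; not primitive.

No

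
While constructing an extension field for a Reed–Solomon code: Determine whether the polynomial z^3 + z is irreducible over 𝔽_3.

Write m(z) = z^3 + z.
Check for roots in 𝔽_3: m(0) = 0 → root; m(1) = 2; m(2) = 1.
m(0) = 0, so (z) divides m(z); m is reducible.

No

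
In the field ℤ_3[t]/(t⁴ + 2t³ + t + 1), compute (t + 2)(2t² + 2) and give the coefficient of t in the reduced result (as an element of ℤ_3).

2

Multiply in ℤ_3[t]: (t + 2)·(2t² + 2) = 2t³ + t² + 2t + 1.
Reduced: 2t³ + t² + 2t + 1.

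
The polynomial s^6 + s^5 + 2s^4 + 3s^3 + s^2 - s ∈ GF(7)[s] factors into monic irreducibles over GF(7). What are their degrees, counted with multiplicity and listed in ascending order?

Write g(s) = s^6 + s^5 + 2s^4 + 3s^3 + s^2 - s.
Linear factors from roots: (s), (s - 1), (s - 2).
Complete factorization: g(s) = (s)·(s - 2)·(s - 1)·(s^3 - 3s^2 - 2s + 3).
Factor degrees with multiplicity: 1 + 1 + 1 + 3 = 6.

1, 1, 1, 3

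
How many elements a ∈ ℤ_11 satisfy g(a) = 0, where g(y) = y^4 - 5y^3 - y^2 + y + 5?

4

Evaluate at each of the 11 elements of ℤ_11:
g(0) = 5; g(1) = 1; g(2) = 1; g(3) = 0 → root; g(4) = 6; g(5) = 7; g(6) = 4; g(7) = 0 → root; g(8) = 0 → root; g(9) = 0 → root; g(10) = 9.
Roots: {3, 7, 8, 9}.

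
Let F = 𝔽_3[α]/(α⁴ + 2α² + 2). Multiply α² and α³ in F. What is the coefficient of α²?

0

Multiply in 𝔽_3[α]: (α²)·(α³) = α⁵.
Reduce using α⁴ ≡ α² + 1 (mod α⁴ + 2α² + 2).
Reduced: α³ + α.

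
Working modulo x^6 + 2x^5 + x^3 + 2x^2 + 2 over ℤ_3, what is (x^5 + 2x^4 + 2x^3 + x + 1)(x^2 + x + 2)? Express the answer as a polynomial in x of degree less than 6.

Multiply in ℤ_3[x]: (x^5 + 2x^4 + 2x^3 + x + 1)·(x^2 + x + 2) = x^7 + 2x^3 + 2x^2 + 2.
Reduce using x^6 ≡ x^5 + 2x^3 + x^2 + 1 (mod x^6 + 2x^5 + x^3 + 2x^2 + 2).
Reduced: x^5 + 2x^4 + 2x^3 + x.

x^5 + 2x^4 + 2x^3 + x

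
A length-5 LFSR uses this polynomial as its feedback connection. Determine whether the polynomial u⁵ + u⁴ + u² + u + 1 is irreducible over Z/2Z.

Yes

Write m(u) = u⁵ + u⁴ + u² + u + 1.
Check for roots in Z/2Z: m(0) = 1; m(1) = 1.
No roots, so no linear factors.
Monic irreducibles of degree 2 over GF(2): u² + u + 1.
None of them divide m (all give nonzero remainder).
No irreducible factor of degree ≤ 2 exists, so m is irreducible over GF(2).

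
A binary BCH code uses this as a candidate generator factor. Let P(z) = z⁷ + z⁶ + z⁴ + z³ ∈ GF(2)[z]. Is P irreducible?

Check for roots in GF(2): P(0) = 0 → root; P(1) = 0 → root.
P(0) = 0, so (z) divides P(z); P is reducible.

No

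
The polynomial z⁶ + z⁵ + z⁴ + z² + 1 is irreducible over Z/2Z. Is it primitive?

No

Write f(z) = z⁶ + z⁵ + z⁴ + z² + 1.
|GF(2^6)^×| = 2^6 − 1 = 63. Prime factorization: 63 = 3^2·7.
f is primitive ⇔ z has order 63 in GF(2)[z]/(f), i.e. z^(63/q) ≠ 1 for each prime q | 63.
z^(21) mod f = 1
z^(9) mod f = z³ + 1.
Since z^(21) = 1, the order of z divides 21 < 63; not primitive.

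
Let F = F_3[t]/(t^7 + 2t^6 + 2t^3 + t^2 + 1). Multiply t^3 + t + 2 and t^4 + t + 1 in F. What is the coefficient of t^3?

Multiply in F_3[t]: (t^3 + t + 2)·(t^4 + t + 1) = t^7 + t^5 + t^3 + t^2 + 2.
Reduce using t^7 ≡ t^6 + t^3 + 2t^2 + 2 (mod t^7 + 2t^6 + 2t^3 + t^2 + 1).
Reduced: t^6 + t^5 + 2t^3 + 1.

2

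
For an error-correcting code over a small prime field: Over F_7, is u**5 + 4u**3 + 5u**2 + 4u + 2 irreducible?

Write m(u) = u**5 + 4u**3 + 5u**2 + 4u + 2.
Check for roots in F_7: m(0) = 2; m(1) = 2; m(2) = 3; m(3) = 4; m(4) = 6; m(5) = 6; m(6) = 5.
No roots, so no linear factors.
Degree-2 irreducible divisors: test the 21 monic irreducibles of degree 2 over GF(7).
None of them divide m (all give nonzero remainder).
No irreducible factor of degree ≤ 2 exists, so m is irreducible over GF(7).

Yes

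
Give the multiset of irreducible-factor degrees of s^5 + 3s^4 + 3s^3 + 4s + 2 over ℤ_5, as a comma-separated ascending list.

Write f(s) = s^5 + 3s^4 + 3s^3 + 4s + 2.
Roots in ℤ_5: f(0) = 2; f(1) = 3; f(2) = 4; f(3) = 1; f(4) = 2.
Complete factorization: f(s) = (s^2 + 4s + 1)·(s^3 + 4s^2 + s + 2).
Factor degrees with multiplicity: 2 + 3 = 5.

2, 3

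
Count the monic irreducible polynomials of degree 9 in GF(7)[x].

4483696

By the necklace-counting formula, N_7(9) = (1/9) Σ_{d|9} μ(9/d)·7^d.
Divisors of 9: 1, 3, 9; μ(9/d) for each: 0, -1, 1.
Σ = − 7^3 + 7^9 = 40353264.
N = 40353264/9 = 4483696.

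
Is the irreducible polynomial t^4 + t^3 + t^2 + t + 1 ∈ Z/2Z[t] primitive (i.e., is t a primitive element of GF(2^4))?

Write f(t) = t^4 + t^3 + t^2 + t + 1.
|GF(2^4)^×| = 2^4 − 1 = 15. Prime factorization: 15 = 3·5.
f is primitive ⇔ t has order 15 in GF(2)[t]/(f), i.e. t^(15/q) ≠ 1 for each prime q | 15.
t^(5) mod f = 1
t^(3) mod f = t^3.
Since t^(5) = 1, the order of t divides 5 < 15; not primitive.

No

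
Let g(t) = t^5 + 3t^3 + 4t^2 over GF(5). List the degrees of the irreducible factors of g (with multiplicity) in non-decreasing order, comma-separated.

Roots in GF(5): g(0) = 0 → root; g(1) = 3; g(2) = 2; g(3) = 0 → root; g(4) = 0 → root.
Linear factors from roots: (t), (t + 2), (t + 1).
Complete factorization: g(t) = (t + 1)·(t)^2·(t + 2)^2.
Factor degrees with multiplicity: 1 + 1 + 1 + 1 + 1 = 5.

1, 1, 1, 1, 1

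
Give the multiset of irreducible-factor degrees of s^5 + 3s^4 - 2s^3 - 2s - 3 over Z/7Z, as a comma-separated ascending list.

Write h(s) = s^5 + 3s^4 - 2s^3 - 2s - 3.
Complete factorization: h(s) = (s^5 + 3s^4 - 2s^3 - 2s - 3).
Factor degrees with multiplicity: 5 = 5.

5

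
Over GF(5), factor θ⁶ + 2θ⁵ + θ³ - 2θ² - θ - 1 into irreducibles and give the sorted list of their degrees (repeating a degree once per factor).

Write f(θ) = θ⁶ + 2θ⁵ + θ³ - 2θ² - θ - 1.
Roots in GF(5): f(0) = 4; f(1) = 0 → root; f(2) = 0 → root; f(3) = 0 → root; f(4) = 1.
Linear factors from roots: (θ - 1), (θ - 2), (θ + 2).
Complete factorization: f(θ) = (θ + 2)·(θ - 1)·(θ - 2)^2·(θ² + 2).
Factor degrees with multiplicity: 1 + 1 + 1 + 1 + 2 = 6.

1, 1, 1, 1, 2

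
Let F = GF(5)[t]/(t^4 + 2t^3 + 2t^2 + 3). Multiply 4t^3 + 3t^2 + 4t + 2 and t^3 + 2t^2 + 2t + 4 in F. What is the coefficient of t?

Multiply in GF(5)[t]: (4t^3 + 3t^2 + 4t + 2)·(t^3 + 2t^2 + 2t + 4) = 4t^6 + t^5 + 3t^4 + 2t^3 + 4t^2 + 3.
Reduce using t^4 ≡ 3t^3 + 3t^2 + 2 (mod t^4 + 2t^3 + 2t^2 + 3).
Reduced: 3t^3 + 4t^2 + t + 1.

1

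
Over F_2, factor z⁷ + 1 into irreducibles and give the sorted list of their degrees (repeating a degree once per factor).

1, 3, 3

Write h(z) = z⁷ + 1.
Roots in F_2: h(0) = 1; h(1) = 0 → root.
Linear factors from roots: (z + 1).
Complete factorization: h(z) = (z + 1)·(z³ + z + 1)·(z³ + z² + 1).
Factor degrees with multiplicity: 1 + 3 + 3 = 7.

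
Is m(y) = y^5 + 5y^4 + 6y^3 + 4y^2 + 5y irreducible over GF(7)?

Check for roots in GF(7): m(0) = 0 → root; m(1) = 0 → root; m(2) = 4; m(3) = 0 → root; m(4) = 0 → root; m(5) = 6; m(6) = 4.
m(0) = 0, so (y) divides m(y); m is reducible.

No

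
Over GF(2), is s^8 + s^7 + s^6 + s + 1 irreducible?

Write P(s) = s^8 + s^7 + s^6 + s + 1.
Check for roots in GF(2): P(0) = 1; P(1) = 1.
No roots, so no linear factors.
Monic irreducibles of degree 2 over GF(2): s^2 + s + 1.
None of them divide P (all give nonzero remainder).
Monic irreducibles of degree 3 over GF(2): s^3 + s + 1, s^3 + s^2 + 1.
None of them divide P (all give nonzero remainder).
Monic irreducibles of degree 4 over GF(2): s^4 + s + 1, s^4 + s^3 + 1, s^4 + s^3 + s^2 + s + 1.
None of them divide P (all give nonzero remainder).
No irreducible factor of degree ≤ 4 exists, so P is irreducible over GF(2).

Yes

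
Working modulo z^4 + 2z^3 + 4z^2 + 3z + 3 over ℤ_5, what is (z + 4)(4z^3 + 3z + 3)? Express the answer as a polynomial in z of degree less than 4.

3z^3 + 2z^2 + 3z

Multiply in ℤ_5[z]: (z + 4)·(4z^3 + 3z + 3) = 4z^4 + z^3 + 3z^2 + 2.
Reduce using z^4 ≡ 3z^3 + z^2 + 2z + 2 (mod z^4 + 2z^3 + 4z^2 + 3z + 3).
Reduced: 3z^3 + 2z^2 + 3z.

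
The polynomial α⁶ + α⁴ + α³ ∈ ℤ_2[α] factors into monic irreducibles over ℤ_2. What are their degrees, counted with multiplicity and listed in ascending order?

1, 1, 1, 3

Write h(α) = α⁶ + α⁴ + α³.
Roots in ℤ_2: h(0) = 0 → root; h(1) = 1.
Linear factors from roots: (α).
Complete factorization: h(α) = (α)^3·(α³ + α + 1).
Factor degrees with multiplicity: 1 + 1 + 1 + 3 = 6.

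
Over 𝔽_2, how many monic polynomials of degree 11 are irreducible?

The number of monic irreducibles of degree 11 over GF(2) is (1/11)·Σ_{d∣11} μ(11/d) 2^d.
Divisors of 11: 1, 11; μ(11/d) for each: -1, 1.
Σ = − 2^1 + 2^11 = 2046.
N = 2046/11 = 186.

186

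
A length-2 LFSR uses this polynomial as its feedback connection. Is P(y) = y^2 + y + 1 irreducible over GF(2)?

Yes

Check for roots in GF(2): P(0) = 1; P(1) = 1.
No roots. A degree-2 polynomial over a field with no linear factor is irreducible.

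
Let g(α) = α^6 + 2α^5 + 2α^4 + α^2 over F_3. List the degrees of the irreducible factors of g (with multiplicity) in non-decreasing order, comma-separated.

1, 1, 1, 3

Roots in F_3: g(0) = 0 → root; g(1) = 0 → root; g(2) = 2.
Linear factors from roots: (α), (α + 2).
Complete factorization: g(α) = (α + 2)·(α)^2·(α^3 + 2α + 2).
Factor degrees with multiplicity: 1 + 1 + 1 + 3 = 6.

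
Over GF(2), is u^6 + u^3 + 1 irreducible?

Write m(u) = u^6 + u^3 + 1.
Check for roots in GF(2): m(0) = 1; m(1) = 1.
No roots, so no linear factors.
Monic irreducibles of degree 2 over GF(2): u^2 + u + 1.
None of them divide m (all give nonzero remainder).
Monic irreducibles of degree 3 over GF(2): u^3 + u + 1, u^3 + u^2 + 1.
None of them divide m (all give nonzero remainder).
No irreducible factor of degree ≤ 3 exists, so m is irreducible over GF(2).

Yes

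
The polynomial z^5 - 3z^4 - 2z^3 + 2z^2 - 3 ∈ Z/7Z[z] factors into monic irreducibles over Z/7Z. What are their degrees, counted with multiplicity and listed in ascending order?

Write f(z) = z^5 - 3z^4 - 2z^3 + 2z^2 - 3.
Complete factorization: f(z) = (z^5 - 3z^4 - 2z^3 + 2z^2 - 3).
Factor degrees with multiplicity: 5 = 5.

5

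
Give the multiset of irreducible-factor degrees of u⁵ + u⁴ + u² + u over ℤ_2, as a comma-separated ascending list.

1, 1, 1, 2

Write h(u) = u⁵ + u⁴ + u² + u.
Roots in ℤ_2: h(0) = 0 → root; h(1) = 0 → root.
Linear factors from roots: (u), (u + 1).
Complete factorization: h(u) = (u)·(u + 1)^2·(u² + u + 1).
Factor degrees with multiplicity: 1 + 1 + 1 + 2 = 5.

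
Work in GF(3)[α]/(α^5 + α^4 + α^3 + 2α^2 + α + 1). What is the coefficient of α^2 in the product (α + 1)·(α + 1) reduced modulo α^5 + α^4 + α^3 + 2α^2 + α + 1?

Multiply in GF(3)[α]: (α + 1)·(α + 1) = α^2 + 2α + 1.
Reduced: α^2 + 2α + 1.

1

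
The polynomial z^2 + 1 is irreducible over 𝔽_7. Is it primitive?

Write f(z) = z^2 + 1.
|GF(7^2)^×| = 7^2 − 1 = 48. Prime factorization: 48 = 2^4·3.
f is primitive ⇔ z has order 48 in GF(7)[z]/(f), i.e. z^(48/q) ≠ 1 for each prime q | 48.
z^(24) mod f = 1
z^(16) mod f = 1
Since z^(24) = 1, the order of z divides 24 < 48; not primitive.

No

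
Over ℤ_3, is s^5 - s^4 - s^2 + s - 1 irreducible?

Write m(s) = s^5 - s^4 - s^2 + s - 1.
Check for roots in ℤ_3: m(0) = 2; m(1) = 2; m(2) = 1.
No roots, so no linear factors.
Monic irreducibles of degree 2 over GF(3): s^2 + 1, s^2 + s - 1, s^2 - s - 1.
None of them divide m (all give nonzero remainder).
No irreducible factor of degree ≤ 2 exists, so m is irreducible over GF(3).

Yes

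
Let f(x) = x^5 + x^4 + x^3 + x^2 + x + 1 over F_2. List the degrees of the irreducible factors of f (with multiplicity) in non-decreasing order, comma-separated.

1, 2, 2

Roots in F_2: f(0) = 1; f(1) = 0 → root.
Linear factors from roots: (x + 1).
Complete factorization: f(x) = (x + 1)·(x^2 + x + 1)^2.
Factor degrees with multiplicity: 1 + 2 + 2 = 5.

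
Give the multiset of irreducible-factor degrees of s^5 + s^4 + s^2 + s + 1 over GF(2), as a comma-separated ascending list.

5

Write h(s) = s^5 + s^4 + s^2 + s + 1.
Roots in GF(2): h(0) = 1; h(1) = 1.
Complete factorization: h(s) = (s^5 + s^4 + s^2 + s + 1).
Factor degrees with multiplicity: 5 = 5.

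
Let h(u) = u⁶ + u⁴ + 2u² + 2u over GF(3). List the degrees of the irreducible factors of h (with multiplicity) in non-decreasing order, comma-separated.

Roots in GF(3): h(0) = 0 → root; h(1) = 0 → root; h(2) = 2.
Linear factors from roots: (u), (u + 2).
Complete factorization: h(u) = (u)·(u + 2)·(u² + 2u + 2)^2.
Factor degrees with multiplicity: 1 + 1 + 2 + 2 = 6.

1, 1, 2, 2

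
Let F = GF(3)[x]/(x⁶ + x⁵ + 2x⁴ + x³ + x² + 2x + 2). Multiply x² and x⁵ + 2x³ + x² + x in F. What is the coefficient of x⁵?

Multiply in GF(3)[x]: (x²)·(x⁵ + 2x³ + x² + x) = x⁷ + 2x⁵ + x⁴ + x³.
Reduce using x⁶ ≡ 2x⁵ + x⁴ + 2x³ + 2x² + x + 1 (mod x⁶ + x⁵ + 2x⁴ + x³ + x² + 2x + 2).
Reduced: x⁵ + 2x⁴ + x³ + 2x² + 2.

1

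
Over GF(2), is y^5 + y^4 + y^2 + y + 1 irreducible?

Yes

Write f(y) = y^5 + y^4 + y^2 + y + 1.
Check for roots in GF(2): f(0) = 1; f(1) = 1.
No roots, so no linear factors.
Monic irreducibles of degree 2 over GF(2): y^2 + y + 1.
None of them divide f (all give nonzero remainder).
No irreducible factor of degree ≤ 2 exists, so f is irreducible over GF(2).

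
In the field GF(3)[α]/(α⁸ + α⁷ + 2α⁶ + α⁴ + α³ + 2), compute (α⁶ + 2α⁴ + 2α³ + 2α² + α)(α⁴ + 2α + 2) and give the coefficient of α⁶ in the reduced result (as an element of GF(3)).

Multiply in GF(3)[α]: (α⁶ + 2α⁴ + 2α³ + 2α² + α)·(α⁴ + 2α + 2) = α¹⁰ + 2α⁸ + α⁷ + α⁶ + 2α⁵ + 2α⁴ + 2α³ + 2α.
Reduce using α⁸ ≡ 2α⁷ + α⁶ + 2α⁴ + 2α³ + 1 (mod α⁸ + α⁷ + 2α⁶ + α⁴ + α³ + 2).
Reduced: 2α⁷ + α⁶ + 2α⁵ + 2α⁴ + α³ + α² + α + 1.

1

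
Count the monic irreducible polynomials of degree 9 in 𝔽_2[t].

56

Gauss's count: N_{2}(9) = (1/9) Σ_{d|9} μ(9/d)·2^d.
Divisors of 9: 1, 3, 9; μ(9/d) for each: 0, -1, 1.
Σ = − 2^3 + 2^9 = 504.
N = 504/9 = 56.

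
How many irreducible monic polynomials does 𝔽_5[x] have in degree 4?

150

By the necklace-counting formula, N_5(4) = (1/4) Σ_{d|4} μ(4/d)·5^d.
Divisors of 4: 1, 2, 4; μ(4/d) for each: 0, -1, 1.
Σ = − 5^2 + 5^4 = 600.
N = 600/4 = 150.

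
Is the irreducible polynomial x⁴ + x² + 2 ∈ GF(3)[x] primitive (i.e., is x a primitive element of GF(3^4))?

No

Write f(x) = x⁴ + x² + 2.
|GF(3^4)^×| = 3^4 − 1 = 80. Prime factorization: 80 = 2^4·5.
f is primitive ⇔ x has order 80 in GF(3)[x]/(f), i.e. x^(80/q) ≠ 1 for each prime q | 80.
x^(40) mod f = 2.
x^(16) mod f = 1
Since x^(16) = 1, the order of x divides 16 < 80; not primitive.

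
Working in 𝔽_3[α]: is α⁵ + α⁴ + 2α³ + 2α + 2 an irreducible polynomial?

Yes

Write f(α) = α⁵ + α⁴ + 2α³ + 2α + 2.
Check for roots in 𝔽_3: f(0) = 2; f(1) = 2; f(2) = 1.
No roots, so no linear factors.
Monic irreducibles of degree 2 over GF(3): α² + 1, α² + α + 2, α² + 2α + 2.
None of them divide f (all give nonzero remainder).
No irreducible factor of degree ≤ 2 exists, so f is irreducible over GF(3).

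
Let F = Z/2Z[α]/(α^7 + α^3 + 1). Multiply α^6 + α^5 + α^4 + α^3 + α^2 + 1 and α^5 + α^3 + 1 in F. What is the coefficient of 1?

0

Multiply in Z/2Z[α]: (α^6 + α^5 + α^4 + α^3 + α^2 + 1)·(α^5 + α^3 + 1) = α^11 + α^10 + α^5 + α^4 + α^2 + 1.
Reduce using α^7 ≡ α^3 + 1 (mod α^7 + α^3 + 1).
Reduced: α^6 + α^5 + α^2.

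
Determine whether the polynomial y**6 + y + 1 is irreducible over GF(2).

Write m(y) = y**6 + y + 1.
Check for roots in GF(2): m(0) = 1; m(1) = 1.
No roots, so no linear factors.
Monic irreducibles of degree 2 over GF(2): y**2 + y + 1.
None of them divide m (all give nonzero remainder).
Monic irreducibles of degree 3 over GF(2): y**3 + y + 1, y**3 + y**2 + 1.
None of them divide m (all give nonzero remainder).
No irreducible factor of degree ≤ 3 exists, so m is irreducible over GF(2).

Yes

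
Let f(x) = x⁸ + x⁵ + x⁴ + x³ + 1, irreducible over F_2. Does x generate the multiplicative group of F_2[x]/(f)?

|GF(2^8)^×| = 2^8 − 1 = 255. Prime factorization: 255 = 3·5·17.
f is primitive ⇔ x has order 255 in GF(2)[x]/(f), i.e. x^(255/q) ≠ 1 for each prime q | 255.
x^(85) mod f = 1
x^(51) mod f = 1
x^(15) mod f = x⁶ + x³ + x² + x.
Since x^(85) = 1, the order of x divides 85 < 255; not primitive.

No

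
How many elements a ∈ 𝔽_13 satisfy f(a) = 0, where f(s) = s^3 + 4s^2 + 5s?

Evaluate at each of the 13 elements of 𝔽_13:
f(0) = 0 → root; f(1) = 10; f(2) = 8; f(3) = 0 → root; f(4) = 5; f(5) = 3; f(6) = 0 → root; f(7) = 2; f(8) = 2; f(9) = 6; f(10) = 7; f(11) = 11; f(12) = 11.
Roots: {0, 3, 6}.

3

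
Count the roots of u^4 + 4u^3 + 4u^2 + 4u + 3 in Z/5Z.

3

Write P(u) = u^4 + 4u^3 + 4u^2 + 4u + 3.
Evaluate at each of the 5 elements of Z/5Z:
P(0) = 3; P(1) = 1; P(2) = 0 → root; P(3) = 0 → root; P(4) = 0 → root.
Roots: {2, 3, 4}.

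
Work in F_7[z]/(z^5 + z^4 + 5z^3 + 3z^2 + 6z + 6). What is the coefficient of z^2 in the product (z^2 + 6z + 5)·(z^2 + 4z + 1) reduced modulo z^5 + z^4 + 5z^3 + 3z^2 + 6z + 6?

Multiply in F_7[z]: (z^2 + 6z + 5)·(z^2 + 4z + 1) = z^4 + 3z^3 + 2z^2 + 5z + 5.
Reduced: z^4 + 3z^3 + 2z^2 + 5z + 5.

2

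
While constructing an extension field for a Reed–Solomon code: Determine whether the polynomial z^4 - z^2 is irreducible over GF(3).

No

Write m(z) = z^4 - z^2.
Check for roots in GF(3): m(0) = 0 → root; m(1) = 0 → root; m(2) = 0 → root.
m(0) = 0, so (z) divides m(z); m is reducible.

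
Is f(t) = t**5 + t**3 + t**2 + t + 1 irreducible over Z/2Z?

Yes

Check for roots in Z/2Z: f(0) = 1; f(1) = 1.
No roots, so no linear factors.
Monic irreducibles of degree 2 over GF(2): t**2 + t + 1.
None of them divide f (all give nonzero remainder).
No irreducible factor of degree ≤ 2 exists, so f is irreducible over GF(2).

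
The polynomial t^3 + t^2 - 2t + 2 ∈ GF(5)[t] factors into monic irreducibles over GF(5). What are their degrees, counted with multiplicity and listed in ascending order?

1, 2

Write g(t) = t^3 + t^2 - 2t + 2.
Roots in GF(5): g(0) = 2; g(1) = 2; g(2) = 0 → root; g(3) = 2; g(4) = 4.
Linear factors from roots: (t - 2).
Complete factorization: g(t) = (t - 2)·(t^2 - 2t - 1).
Factor degrees with multiplicity: 1 + 2 = 3.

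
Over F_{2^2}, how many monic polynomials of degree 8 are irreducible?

x^(4^8) − x is the product of all monic irreducibles of degree dividing 8; Möbius inversion gives N = (1/8) Σ μ(8/d)·4^d.
Divisors of 8: 1, 2, 4, 8; μ(8/d) for each: 0, 0, -1, 1.
Σ = − 4^4 + 4^8 = 65280.
N = 65280/8 = 8160.

8160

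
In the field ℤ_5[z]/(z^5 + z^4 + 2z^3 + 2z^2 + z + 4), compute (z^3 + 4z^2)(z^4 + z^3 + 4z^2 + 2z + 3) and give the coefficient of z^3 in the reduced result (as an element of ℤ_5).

Multiply in ℤ_5[z]: (z^3 + 4z^2)·(z^4 + z^3 + 4z^2 + 2z + 3) = z^7 + 3z^5 + 3z^4 + z^3 + 2z^2.
Reduce using z^5 ≡ 4z^4 + 3z^3 + 3z^2 + 4z + 1 (mod z^5 + z^4 + 2z^3 + 2z^2 + z + 4).
Reduced: z^4 + 3z^3 + 2z + 2.

3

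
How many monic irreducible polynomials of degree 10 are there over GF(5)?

976248

The number of monic irreducibles of degree 10 over GF(5) is (1/10)·Σ_{d∣10} μ(10/d) 5^d.
Divisors of 10: 1, 2, 5, 10; μ(10/d) for each: 1, -1, -1, 1.
Σ = 5^1 − 5^2 − 5^5 + 5^10 = 9762480.
N = 9762480/10 = 976248.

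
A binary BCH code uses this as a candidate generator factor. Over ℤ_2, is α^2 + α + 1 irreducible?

Write f(α) = α^2 + α + 1.
Check for roots in ℤ_2: f(0) = 1; f(1) = 1.
No roots. A degree-2 polynomial over a field with no linear factor is irreducible.

Yes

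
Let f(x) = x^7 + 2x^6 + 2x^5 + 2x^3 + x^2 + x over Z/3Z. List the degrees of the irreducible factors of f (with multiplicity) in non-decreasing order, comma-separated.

Roots in Z/3Z: f(0) = 0 → root; f(1) = 0 → root; f(2) = 0 → root.
Linear factors from roots: (x), (x + 2), (x + 1).
Complete factorization: f(x) = (x)·(x + 1)·(x + 2)·(x^2 + 1)·(x^2 + 2x + 2).
Factor degrees with multiplicity: 1 + 1 + 1 + 2 + 2 = 7.

1, 1, 1, 2, 2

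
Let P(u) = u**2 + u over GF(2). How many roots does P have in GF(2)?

Evaluate at each of the 2 elements of GF(2):
P(0) = 0 → root; P(1) = 0 → root.
Roots: {0, 1}.

2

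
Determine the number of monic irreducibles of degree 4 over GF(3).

18

The number of monic irreducibles of degree 4 over GF(3) is (1/4)·Σ_{d∣4} μ(4/d) 3^d.
Divisors of 4: 1, 2, 4; μ(4/d) for each: 0, -1, 1.
Σ = − 3^2 + 3^4 = 72.
N = 72/4 = 18.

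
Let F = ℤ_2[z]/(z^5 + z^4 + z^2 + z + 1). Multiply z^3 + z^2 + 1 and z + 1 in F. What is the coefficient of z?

Multiply in ℤ_2[z]: (z^3 + z^2 + 1)·(z + 1) = z^4 + z^2 + z + 1.
Reduced: z^4 + z^2 + z + 1.

1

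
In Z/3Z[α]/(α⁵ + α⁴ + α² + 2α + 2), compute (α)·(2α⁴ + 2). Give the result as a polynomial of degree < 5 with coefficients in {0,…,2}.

α^4 + α^2 + α + 2

Multiply in Z/3Z[α]: (α)·(2α⁴ + 2) = 2α⁵ + 2α.
Reduce using α⁵ ≡ 2α⁴ + 2α² + α + 1 (mod α⁵ + α⁴ + α² + 2α + 2).
Reduced: α⁴ + α² + α + 2.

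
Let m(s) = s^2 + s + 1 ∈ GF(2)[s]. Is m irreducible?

Check for roots in GF(2): m(0) = 1; m(1) = 1.
No roots. A degree-2 polynomial over a field with no linear factor is irreducible.

Yes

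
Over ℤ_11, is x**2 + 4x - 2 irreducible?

Yes

Write h(x) = x**2 + 4x - 2.
Check each element of ℤ_11 for a root: h(0)=9, h(1)=3, h(2)=10, h(3)=8, h(4)=8, h(5)=10, h(6)=3, h(7)=9, h(8)=6, h(9)=5, h(10)=6.
No roots. A degree-2 polynomial over a field with no linear factor is irreducible.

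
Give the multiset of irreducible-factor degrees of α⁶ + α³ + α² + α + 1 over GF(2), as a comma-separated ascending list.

Write g(α) = α⁶ + α³ + α² + α + 1.
Roots in GF(2): g(0) = 1; g(1) = 1.
Complete factorization: g(α) = (α² + α + 1)·(α⁴ + α³ + 1).
Factor degrees with multiplicity: 2 + 4 = 6.

2, 4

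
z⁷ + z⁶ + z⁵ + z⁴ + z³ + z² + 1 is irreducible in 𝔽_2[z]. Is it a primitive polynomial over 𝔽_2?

Write f(z) = z⁷ + z⁶ + z⁵ + z⁴ + z³ + z² + 1.
|GF(2^7)^×| = 2^7 − 1 = 127. Prime factorization: 127 = 127.
f is primitive ⇔ z has order 127 in GF(2)[z]/(f), i.e. z^(127/q) ≠ 1 for each prime q | 127.
z^(1) mod f = z.
None equal 1, so z has full order 127; f is primitive.

Yes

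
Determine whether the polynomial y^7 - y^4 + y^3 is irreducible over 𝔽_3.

No

Write P(y) = y^7 - y^4 + y^3.
Check for roots in 𝔽_3: P(0) = 0 → root; P(1) = 1; P(2) = 0 → root.
P(0) = 0, so (y) divides P(y); P is reducible.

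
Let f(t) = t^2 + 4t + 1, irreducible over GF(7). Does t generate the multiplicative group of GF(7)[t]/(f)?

No

|GF(7^2)^×| = 7^2 − 1 = 48. Prime factorization: 48 = 2^4·3.
f is primitive ⇔ t has order 48 in GF(7)[t]/(f), i.e. t^(48/q) ≠ 1 for each prime q | 48.
t^(24) mod f = 1
t^(16) mod f = 1
Since t^(24) = 1, the order of t divides 24 < 48; not primitive.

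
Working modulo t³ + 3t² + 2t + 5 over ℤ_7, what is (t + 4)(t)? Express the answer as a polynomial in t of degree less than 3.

t^2 + 4t

Multiply in ℤ_7[t]: (t + 4)·(t) = t² + 4t.
Reduced: t² + 4t.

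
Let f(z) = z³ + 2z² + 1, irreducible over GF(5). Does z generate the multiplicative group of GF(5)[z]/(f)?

|GF(5^3)^×| = 5^3 − 1 = 124. Prime factorization: 124 = 2^2·31.
f is primitive ⇔ z has order 124 in GF(5)[z]/(f), i.e. z^(124/q) ≠ 1 for each prime q | 124.
z^(62) mod f = 1
z^(4) mod f = 4z² + 4z + 2.
Since z^(62) = 1, the order of z divides 62 < 124; not primitive.

No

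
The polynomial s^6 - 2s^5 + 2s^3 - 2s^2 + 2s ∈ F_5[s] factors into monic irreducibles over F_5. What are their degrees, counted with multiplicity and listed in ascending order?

Write h(s) = s^6 - 2s^5 + 2s^3 - 2s^2 + 2s.
Roots in F_5: h(0) = 0 → root; h(1) = 1; h(2) = 2; h(3) = 0 → root; h(4) = 2.
Linear factors from roots: (s), (s + 2).
Complete factorization: h(s) = (s)·(s + 2)·(s^2 + 2s - 2)·(s^2 - s + 2).
Factor degrees with multiplicity: 1 + 1 + 2 + 2 = 6.

1, 1, 2, 2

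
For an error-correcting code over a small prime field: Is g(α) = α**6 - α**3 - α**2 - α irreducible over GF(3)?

Check for roots in GF(3): g(0) = 0 → root; g(1) = 1; g(2) = 2.
g(0) = 0, so (α) divides g(α); g is reducible.

No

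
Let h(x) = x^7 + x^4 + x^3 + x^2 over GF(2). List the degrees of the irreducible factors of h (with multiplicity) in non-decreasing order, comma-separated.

Roots in GF(2): h(0) = 0 → root; h(1) = 0 → root.
Linear factors from roots: (x), (x + 1).
Complete factorization: h(x) = (x)^2·(x + 1)^2·(x^3 + x + 1).
Factor degrees with multiplicity: 1 + 1 + 1 + 1 + 3 = 7.

1, 1, 1, 1, 3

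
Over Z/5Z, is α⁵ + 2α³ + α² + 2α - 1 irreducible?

Write P(α) = α⁵ + 2α³ + α² + 2α - 1.
Check for roots in Z/5Z: P(0) = 4; P(1) = 0 → root; P(2) = 0 → root; P(3) = 1; P(4) = 0 → root.
P(1) = 0, so (α − 1) divides P(α); P is reducible.

No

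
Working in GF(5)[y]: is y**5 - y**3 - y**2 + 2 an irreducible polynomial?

Yes

Write g(y) = y**5 - y**3 - y**2 + 2.
Check for roots in GF(5): g(0) = 2; g(1) = 1; g(2) = 2; g(3) = 4; g(4) = 1.
No roots, so no linear factors.
Degree-2 irreducible divisors: test the 10 monic irreducibles of degree 2 over GF(5).
None of them divide g (all give nonzero remainder).
No irreducible factor of degree ≤ 2 exists, so g is irreducible over GF(5).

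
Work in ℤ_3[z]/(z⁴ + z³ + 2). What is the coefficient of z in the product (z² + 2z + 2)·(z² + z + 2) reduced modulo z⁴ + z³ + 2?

0

Multiply in ℤ_3[z]: (z² + 2z + 2)·(z² + z + 2) = z⁴ + 1.
Reduce using z⁴ ≡ 2z³ + 1 (mod z⁴ + z³ + 2).
Reduced: 2z³ + 2.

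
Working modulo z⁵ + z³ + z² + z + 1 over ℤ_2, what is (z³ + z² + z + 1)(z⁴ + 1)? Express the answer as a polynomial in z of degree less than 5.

z^4 + z^3 + z^2 + 1

Multiply in ℤ_2[z]: (z³ + z² + z + 1)·(z⁴ + 1) = z⁷ + z⁶ + z⁵ + z⁴ + z³ + z² + z + 1.
Reduce using z⁵ ≡ z³ + z² + z + 1 (mod z⁵ + z³ + z² + z + 1).
Reduced: z⁴ + z³ + z² + 1.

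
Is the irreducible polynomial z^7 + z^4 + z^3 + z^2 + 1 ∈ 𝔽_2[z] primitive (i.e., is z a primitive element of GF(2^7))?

Write f(z) = z^7 + z^4 + z^3 + z^2 + 1.
|GF(2^7)^×| = 2^7 − 1 = 127. Prime factorization: 127 = 127.
f is primitive ⇔ z has order 127 in GF(2)[z]/(f), i.e. z^(127/q) ≠ 1 for each prime q | 127.
z^(1) mod f = z.
None equal 1, so z has full order 127; f is primitive.

Yes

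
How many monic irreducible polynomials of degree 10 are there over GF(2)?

99

Gauss's count: N_{2}(10) = (1/10) Σ_{d|10} μ(10/d)·2^d.
Divisors of 10: 1, 2, 5, 10; μ(10/d) for each: 1, -1, -1, 1.
Σ = 2^1 − 2^2 − 2^5 + 2^10 = 990.
N = 990/10 = 99.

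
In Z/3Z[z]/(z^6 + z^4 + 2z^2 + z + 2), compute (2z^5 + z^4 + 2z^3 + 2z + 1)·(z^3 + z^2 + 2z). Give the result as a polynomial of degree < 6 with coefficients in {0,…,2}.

z^5 + z^3 + 2

Multiply in Z/3Z[z]: (2z^5 + z^4 + 2z^3 + 2z + 1)·(z^3 + z^2 + 2z) = 2z^8 + z^6 + z^5 + 2z^2 + 2z.
Reduce using z^6 ≡ 2z^4 + z^2 + 2z + 1 (mod z^6 + z^4 + 2z^2 + z + 2).
Reduced: z^5 + z^3 + 2.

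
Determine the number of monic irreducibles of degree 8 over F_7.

720300

The number of monic irreducibles of degree 8 over GF(7) is (1/8)·Σ_{d∣8} μ(8/d) 7^d.
Divisors of 8: 1, 2, 4, 8; μ(8/d) for each: 0, 0, -1, 1.
Σ = − 7^4 + 7^8 = 5762400.
N = 5762400/8 = 720300.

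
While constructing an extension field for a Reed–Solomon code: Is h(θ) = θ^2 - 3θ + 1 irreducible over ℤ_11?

Check each element of ℤ_11 for a root: h(0)=1, h(1)=10, h(2)=10, h(3)=1, h(4)=5, h(5)=0, h(6)=8, h(7)=7, h(8)=8, h(9)=0, h(10)=5.
h(5) = 0, so (θ − 5) divides h(θ); h is reducible.

No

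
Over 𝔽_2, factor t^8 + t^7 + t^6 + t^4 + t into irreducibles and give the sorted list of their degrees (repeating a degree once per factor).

Write f(t) = t^8 + t^7 + t^6 + t^4 + t.
Roots in 𝔽_2: f(0) = 0 → root; f(1) = 1.
Linear factors from roots: (t).
Complete factorization: f(t) = (t)·(t^2 + t + 1)^2·(t^3 + t^2 + 1).
Factor degrees with multiplicity: 1 + 2 + 2 + 3 = 8.

1, 2, 2, 3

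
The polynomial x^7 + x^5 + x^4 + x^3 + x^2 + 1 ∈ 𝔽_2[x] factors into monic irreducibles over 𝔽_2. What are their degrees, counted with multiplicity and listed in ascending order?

Write g(x) = x^7 + x^5 + x^4 + x^3 + x^2 + 1.
Roots in 𝔽_2: g(0) = 1; g(1) = 0 → root.
Linear factors from roots: (x + 1).
Complete factorization: g(x) = (x + 1)·(x^2 + x + 1)^3.
Factor degrees with multiplicity: 1 + 2 + 2 + 2 = 7.

1, 2, 2, 2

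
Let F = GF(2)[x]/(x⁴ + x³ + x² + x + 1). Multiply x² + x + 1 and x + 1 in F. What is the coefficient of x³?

Multiply in GF(2)[x]: (x² + x + 1)·(x + 1) = x³ + 1.
Reduced: x³ + 1.

1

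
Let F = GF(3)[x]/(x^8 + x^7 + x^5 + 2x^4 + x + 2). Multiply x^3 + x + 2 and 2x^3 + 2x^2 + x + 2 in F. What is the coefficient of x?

1

Multiply in GF(3)[x]: (x^3 + x + 2)·(2x^3 + 2x^2 + x + 2) = 2x^6 + 2x^5 + 2x^3 + 2x^2 + x + 1.
Reduced: 2x^6 + 2x^5 + 2x^3 + 2x^2 + x + 1.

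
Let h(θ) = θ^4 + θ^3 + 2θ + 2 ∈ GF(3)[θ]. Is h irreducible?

Check for roots in GF(3): h(0) = 2; h(1) = 0 → root; h(2) = 0 → root.
h(1) = 0, so (θ − 1) divides h(θ); h is reducible.

No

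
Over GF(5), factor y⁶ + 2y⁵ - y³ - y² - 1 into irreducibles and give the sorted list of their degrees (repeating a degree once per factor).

Write g(y) = y⁶ + 2y⁵ - y³ - y² - 1.
Roots in GF(5): g(0) = 4; g(1) = 0 → root; g(2) = 0 → root; g(3) = 3; g(4) = 3.
Linear factors from roots: (y - 1), (y - 2).
Complete factorization: g(y) = (y - 2)·(y - 1)·(y² + 2y - 1)·(y² - 2y - 2).
Factor degrees with multiplicity: 1 + 1 + 2 + 2 = 6.

1, 1, 2, 2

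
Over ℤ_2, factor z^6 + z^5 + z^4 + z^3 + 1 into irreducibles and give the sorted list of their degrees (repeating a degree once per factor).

2, 4

Write h(z) = z^6 + z^5 + z^4 + z^3 + 1.
Roots in ℤ_2: h(0) = 1; h(1) = 1.
Complete factorization: h(z) = (z^2 + z + 1)·(z^4 + z + 1).
Factor degrees with multiplicity: 2 + 4 = 6.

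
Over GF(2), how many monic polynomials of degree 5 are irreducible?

The number of monic irreducibles of degree 5 over GF(2) is (1/5)·Σ_{d∣5} μ(5/d) 2^d.
Divisors of 5: 1, 5; μ(5/d) for each: -1, 1.
Σ = − 2^1 + 2^5 = 30.
N = 30/5 = 6.

6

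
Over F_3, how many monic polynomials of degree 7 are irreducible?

Gauss's count: N_{3}(7) = (1/7) Σ_{d|7} μ(7/d)·3^d.
Divisors of 7: 1, 7; μ(7/d) for each: -1, 1.
Σ = − 3^1 + 3^7 = 2184.
N = 2184/7 = 312.

312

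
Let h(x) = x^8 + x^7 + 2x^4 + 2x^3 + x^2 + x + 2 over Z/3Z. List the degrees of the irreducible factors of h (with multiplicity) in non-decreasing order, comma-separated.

Roots in Z/3Z: h(0) = 2; h(1) = 1; h(2) = 2.
Complete factorization: h(x) = (x^8 + x^7 + 2x^4 + 2x^3 + x^2 + x + 2).
Factor degrees with multiplicity: 8 = 8.

8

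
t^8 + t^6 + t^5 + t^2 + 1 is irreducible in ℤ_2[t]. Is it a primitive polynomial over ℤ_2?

Yes

Write f(t) = t^8 + t^6 + t^5 + t^2 + 1.
|GF(2^8)^×| = 2^8 − 1 = 255. Prime factorization: 255 = 3·5·17.
f is primitive ⇔ t has order 255 in GF(2)[t]/(f), i.e. t^(255/q) ≠ 1 for each prime q | 255.
t^(85) mod f = t^7 + t^3 + 1.
t^(51) mod f = t^6 + t^5 + 1.
t^(15) mod f = t^7 + t^6 + t^5 + t^4 + t^2 + t + 1.
None equal 1, so t has full order 255; f is primitive.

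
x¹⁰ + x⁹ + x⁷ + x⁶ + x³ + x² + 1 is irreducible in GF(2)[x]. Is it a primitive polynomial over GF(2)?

Write f(x) = x¹⁰ + x⁹ + x⁷ + x⁶ + x³ + x² + 1.
|GF(2^10)^×| = 2^10 − 1 = 1023. Prime factorization: 1023 = 3·11·31.
f is primitive ⇔ x has order 1023 in GF(2)[x]/(f), i.e. x^(1023/q) ≠ 1 for each prime q | 1023.
x^(341) mod f = 1
x^(93) mod f = x⁸ + x⁷ + x⁶ + x⁵ + x⁴ + x² + x + 1.
x^(33) mod f = x⁹ + x⁵ + x³ + x + 1.
Since x^(341) = 1, the order of x divides 341 < 1023; not primitive.

No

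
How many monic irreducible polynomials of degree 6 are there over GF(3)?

The number of monic irreducibles of degree 6 over GF(3) is (1/6)·Σ_{d∣6} μ(6/d) 3^d.
Divisors of 6: 1, 2, 3, 6; μ(6/d) for each: 1, -1, -1, 1.
Σ = 3^1 − 3^2 − 3^3 + 3^6 = 696.
N = 696/6 = 116.

116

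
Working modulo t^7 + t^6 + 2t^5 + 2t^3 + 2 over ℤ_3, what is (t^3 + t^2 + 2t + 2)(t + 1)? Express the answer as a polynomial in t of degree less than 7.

t^4 + 2t^3 + t + 2

Multiply in ℤ_3[t]: (t^3 + t^2 + 2t + 2)·(t + 1) = t^4 + 2t^3 + t + 2.
Reduced: t^4 + 2t^3 + t + 2.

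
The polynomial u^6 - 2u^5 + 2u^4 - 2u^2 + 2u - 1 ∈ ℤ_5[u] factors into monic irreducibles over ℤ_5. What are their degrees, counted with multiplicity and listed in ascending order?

Write h(u) = u^6 - 2u^5 + 2u^4 - 2u^2 + 2u - 1.
Roots in ℤ_5: h(0) = 4; h(1) = 0 → root; h(2) = 2; h(3) = 2; h(4) = 0 → root.
Linear factors from roots: (u - 1), (u + 1).
Complete factorization: h(u) = (u + 1)·(u - 1)·(u^2 - u + 1)^2.
Factor degrees with multiplicity: 1 + 1 + 2 + 2 = 6.

1, 1, 2, 2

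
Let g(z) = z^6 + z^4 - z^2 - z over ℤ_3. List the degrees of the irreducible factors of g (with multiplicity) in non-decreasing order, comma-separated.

Roots in ℤ_3: g(0) = 0 → root; g(1) = 0 → root; g(2) = 2.
Linear factors from roots: (z), (z - 1).
Complete factorization: g(z) = (z)·(z - 1)·(z^2 - z - 1)^2.
Factor degrees with multiplicity: 1 + 1 + 2 + 2 = 6.

1, 1, 2, 2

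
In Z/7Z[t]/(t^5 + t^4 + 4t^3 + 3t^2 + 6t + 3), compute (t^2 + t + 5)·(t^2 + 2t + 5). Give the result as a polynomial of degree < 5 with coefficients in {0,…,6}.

t^4 + 3t^3 + 5t^2 + t + 4

Multiply in Z/7Z[t]: (t^2 + t + 5)·(t^2 + 2t + 5) = t^4 + 3t^3 + 5t^2 + t + 4.
Reduced: t^4 + 3t^3 + 5t^2 + t + 4.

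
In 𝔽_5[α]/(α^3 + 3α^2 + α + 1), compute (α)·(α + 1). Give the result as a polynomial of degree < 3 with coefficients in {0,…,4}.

α^2 + α

Multiply in 𝔽_5[α]: (α)·(α + 1) = α^2 + α.
Reduced: α^2 + α.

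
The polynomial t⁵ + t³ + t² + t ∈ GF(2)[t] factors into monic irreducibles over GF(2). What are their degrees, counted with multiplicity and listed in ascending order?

1, 1, 3

Write g(t) = t⁵ + t³ + t² + t.
Roots in GF(2): g(0) = 0 → root; g(1) = 0 → root.
Linear factors from roots: (t), (t + 1).
Complete factorization: g(t) = (t)·(t + 1)·(t³ + t² + 1).
Factor degrees with multiplicity: 1 + 1 + 3 = 5.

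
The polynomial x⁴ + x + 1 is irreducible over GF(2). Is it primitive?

Yes

Write f(x) = x⁴ + x + 1.
|GF(2^4)^×| = 2^4 − 1 = 15. Prime factorization: 15 = 3·5.
f is primitive ⇔ x has order 15 in GF(2)[x]/(f), i.e. x^(15/q) ≠ 1 for each prime q | 15.
x^(5) mod f = x² + x.
x^(3) mod f = x³.
None equal 1, so x has full order 15; f is primitive.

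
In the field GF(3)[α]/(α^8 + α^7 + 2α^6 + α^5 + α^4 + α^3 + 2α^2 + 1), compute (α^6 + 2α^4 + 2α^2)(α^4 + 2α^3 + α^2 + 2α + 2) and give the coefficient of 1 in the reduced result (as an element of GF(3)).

0

Multiply in GF(3)[α]: (α^6 + 2α^4 + 2α^2)·(α^4 + 2α^3 + α^2 + 2α + 2) = α^10 + 2α^9 + 2α^5 + α^3 + α^2.
Reduce using α^8 ≡ 2α^7 + α^6 + 2α^5 + 2α^4 + 2α^3 + α^2 + 2 (mod α^8 + α^7 + 2α^6 + α^5 + α^4 + α^3 + 2α^2 + 1).
Reduced: α^6 + 2α^3 + 2α.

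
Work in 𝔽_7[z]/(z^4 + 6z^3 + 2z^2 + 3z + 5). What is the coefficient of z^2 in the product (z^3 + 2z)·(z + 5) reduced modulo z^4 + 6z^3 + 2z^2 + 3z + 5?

0

Multiply in 𝔽_7[z]: (z^3 + 2z)·(z + 5) = z^4 + 5z^3 + 2z^2 + 3z.
Reduce using z^4 ≡ z^3 + 5z^2 + 4z + 2 (mod z^4 + 6z^3 + 2z^2 + 3z + 5).
Reduced: 6z^3 + 2.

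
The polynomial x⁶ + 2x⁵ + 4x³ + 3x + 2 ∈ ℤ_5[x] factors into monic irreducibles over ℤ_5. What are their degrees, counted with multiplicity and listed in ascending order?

2, 2, 2

Write g(x) = x⁶ + 2x⁵ + 4x³ + 3x + 2.
Roots in ℤ_5: g(0) = 2; g(1) = 2; g(2) = 3; g(3) = 4; g(4) = 4.
Complete factorization: g(x) = (x² + 3x + 3)·(x² + 2x + 3)^2.
Factor degrees with multiplicity: 2 + 2 + 2 = 6.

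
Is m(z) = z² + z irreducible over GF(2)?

Check for roots in GF(2): m(0) = 0 → root; m(1) = 0 → root.
m(0) = 0, so (z) divides m(z); m is reducible.

No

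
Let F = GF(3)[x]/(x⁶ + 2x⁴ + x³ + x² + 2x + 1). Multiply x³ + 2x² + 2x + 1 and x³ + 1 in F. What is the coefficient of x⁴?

Multiply in GF(3)[x]: (x³ + 2x² + 2x + 1)·(x³ + 1) = x⁶ + 2x⁵ + 2x⁴ + 2x³ + 2x² + 2x + 1.
Reduce using x⁶ ≡ x⁴ + 2x³ + 2x² + x + 2 (mod x⁶ + 2x⁴ + x³ + x² + 2x + 1).
Reduced: 2x⁵ + x³ + x².

0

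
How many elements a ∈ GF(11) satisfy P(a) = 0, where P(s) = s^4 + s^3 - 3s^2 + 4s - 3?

1

Evaluate at each of the 11 elements of GF(11):
P(0) = 8; P(1) = 0 → root; P(2) = 6; P(3) = 2; P(4) = 10; P(5) = 10; P(6) = 6; P(7) = 4; P(8) = 1; P(9) = 7; P(10) = 1.
Roots: {1}.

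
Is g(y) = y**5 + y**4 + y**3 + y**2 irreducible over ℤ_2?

Check for roots in ℤ_2: g(0) = 0 → root; g(1) = 0 → root.
g(0) = 0, so (y) divides g(y); g is reducible.

No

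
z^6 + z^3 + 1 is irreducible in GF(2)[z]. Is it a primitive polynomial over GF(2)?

No

Write f(z) = z^6 + z^3 + 1.
|GF(2^6)^×| = 2^6 − 1 = 63. Prime factorization: 63 = 3^2·7.
f is primitive ⇔ z has order 63 in GF(2)[z]/(f), i.e. z^(63/q) ≠ 1 for each prime q | 63.
z^(21) mod f = z^3.
z^(9) mod f = 1
Since z^(9) = 1, the order of z divides 9 < 63; not primitive.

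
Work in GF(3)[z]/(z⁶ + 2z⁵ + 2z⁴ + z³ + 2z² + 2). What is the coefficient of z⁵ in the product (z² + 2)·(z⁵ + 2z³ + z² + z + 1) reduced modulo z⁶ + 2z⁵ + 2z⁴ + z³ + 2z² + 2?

Multiply in GF(3)[z]: (z² + 2)·(z⁵ + 2z³ + z² + z + 1) = z⁷ + z⁵ + z⁴ + 2z³ + 2z + 2.
Reduce using z⁶ ≡ z⁵ + z⁴ + 2z³ + z² + 1 (mod z⁶ + 2z⁵ + 2z⁴ + z³ + 2z² + 2).
Reduced: z⁴ + 2z³ + z².

0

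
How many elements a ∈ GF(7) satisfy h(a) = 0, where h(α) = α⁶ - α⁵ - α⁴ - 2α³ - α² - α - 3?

3

Evaluate at each of the 7 elements of GF(7):
h(0) = 4; h(1) = 6; h(2) = 5; h(3) = 0 → root; h(4) = 5; h(5) = 0 → root; h(6) = 0 → root.
Roots: {3, 5, 6}.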